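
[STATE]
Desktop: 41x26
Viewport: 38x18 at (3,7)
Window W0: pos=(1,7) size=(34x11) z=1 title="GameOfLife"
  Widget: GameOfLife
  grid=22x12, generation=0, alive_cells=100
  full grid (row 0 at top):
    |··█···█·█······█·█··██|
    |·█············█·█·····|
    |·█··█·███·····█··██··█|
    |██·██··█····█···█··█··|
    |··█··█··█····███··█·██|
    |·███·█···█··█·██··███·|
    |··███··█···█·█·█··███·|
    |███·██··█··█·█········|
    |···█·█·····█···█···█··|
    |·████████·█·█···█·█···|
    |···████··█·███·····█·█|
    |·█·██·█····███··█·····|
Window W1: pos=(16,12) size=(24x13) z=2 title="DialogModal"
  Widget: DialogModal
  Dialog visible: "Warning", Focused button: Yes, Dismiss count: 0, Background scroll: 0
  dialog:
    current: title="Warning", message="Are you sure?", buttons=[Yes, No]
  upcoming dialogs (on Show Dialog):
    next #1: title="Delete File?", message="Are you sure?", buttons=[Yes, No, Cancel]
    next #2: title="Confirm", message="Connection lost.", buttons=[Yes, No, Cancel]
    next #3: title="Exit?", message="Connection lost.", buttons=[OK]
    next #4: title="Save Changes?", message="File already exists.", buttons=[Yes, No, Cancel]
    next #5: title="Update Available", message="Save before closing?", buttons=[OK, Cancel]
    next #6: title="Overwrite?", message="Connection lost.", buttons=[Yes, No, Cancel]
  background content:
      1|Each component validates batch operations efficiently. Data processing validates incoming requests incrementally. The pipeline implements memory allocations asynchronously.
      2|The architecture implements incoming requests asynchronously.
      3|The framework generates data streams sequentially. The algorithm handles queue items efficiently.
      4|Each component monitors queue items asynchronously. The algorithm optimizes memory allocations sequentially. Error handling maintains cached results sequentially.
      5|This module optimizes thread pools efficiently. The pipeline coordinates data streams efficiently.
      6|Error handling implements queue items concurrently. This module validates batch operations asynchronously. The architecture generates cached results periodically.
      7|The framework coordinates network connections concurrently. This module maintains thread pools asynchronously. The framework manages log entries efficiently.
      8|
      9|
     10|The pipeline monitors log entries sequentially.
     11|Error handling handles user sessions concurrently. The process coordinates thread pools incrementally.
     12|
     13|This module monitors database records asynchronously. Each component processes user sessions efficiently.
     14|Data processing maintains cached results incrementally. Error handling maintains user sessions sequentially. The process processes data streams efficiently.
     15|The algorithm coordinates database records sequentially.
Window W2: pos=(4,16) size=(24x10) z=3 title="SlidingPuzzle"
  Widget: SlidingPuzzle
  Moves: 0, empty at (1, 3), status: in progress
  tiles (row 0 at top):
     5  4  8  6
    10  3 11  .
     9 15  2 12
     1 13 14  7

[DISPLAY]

━━━━━━━━━━━━━━━━━━━━━━━━━━━━━━━┓      
GameOfLife                     ┃      
───────────────────────────────┨      
en: 0                          ┃      
█·██··█····█···█··█··          ┃      
·█··█··█····█┏━━━━━━━━━━━━━━━━━━━━━━┓ 
███·█···█··█·┃ DialogModal          ┃ 
·███··█···█·█┠──────────────────────┨ 
██·██··█··█·█┃Each component validat┃ 
·┏━━━━━━━━━━━━━━━━━━━━━━┓cture imple┃ 
━┃ SlidingPuzzle        ┃───────┐ate┃ 
 ┠──────────────────────┨ing    │tor┃ 
 ┃┌────┬────┬────┬────┐ ┃ sure? │es ┃ 
 ┃│  5 │  4 │  8 │  6 │ ┃  No   │eme┃ 
 ┃├────┼────┼────┼────┤ ┃───────┘ina┃ 
 ┃│ 10 │  3 │ 11 │    │ ┃           ┃ 
 ┃├────┼────┼────┼────┤ ┃           ┃ 
 ┃│  9 │ 15 │  2 │ 12 │ ┃━━━━━━━━━━━┛ 


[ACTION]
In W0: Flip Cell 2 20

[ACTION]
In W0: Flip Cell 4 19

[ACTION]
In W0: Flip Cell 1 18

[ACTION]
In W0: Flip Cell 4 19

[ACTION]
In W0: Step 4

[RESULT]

━━━━━━━━━━━━━━━━━━━━━━━━━━━━━━━┓      
GameOfLife                     ┃      
───────────────────────────────┨      
en: 4                          ┃      
·██··██·······█··██··          ┃      
·██··········┏━━━━━━━━━━━━━━━━━━━━━━┓ 
███····█·····┃ DialogModal          ┃ 
·█····██·····┠──────────────────────┨ 
█···█·██·····┃Each component validat┃ 
·┏━━━━━━━━━━━━━━━━━━━━━━┓cture imple┃ 
━┃ SlidingPuzzle        ┃───────┐ate┃ 
 ┠──────────────────────┨ing    │tor┃ 
 ┃┌────┬────┬────┬────┐ ┃ sure? │es ┃ 
 ┃│  5 │  4 │  8 │  6 │ ┃  No   │eme┃ 
 ┃├────┼────┼────┼────┤ ┃───────┘ina┃ 
 ┃│ 10 │  3 │ 11 │    │ ┃           ┃ 
 ┃├────┼────┼────┼────┤ ┃           ┃ 
 ┃│  9 │ 15 │  2 │ 12 │ ┃━━━━━━━━━━━┛ 


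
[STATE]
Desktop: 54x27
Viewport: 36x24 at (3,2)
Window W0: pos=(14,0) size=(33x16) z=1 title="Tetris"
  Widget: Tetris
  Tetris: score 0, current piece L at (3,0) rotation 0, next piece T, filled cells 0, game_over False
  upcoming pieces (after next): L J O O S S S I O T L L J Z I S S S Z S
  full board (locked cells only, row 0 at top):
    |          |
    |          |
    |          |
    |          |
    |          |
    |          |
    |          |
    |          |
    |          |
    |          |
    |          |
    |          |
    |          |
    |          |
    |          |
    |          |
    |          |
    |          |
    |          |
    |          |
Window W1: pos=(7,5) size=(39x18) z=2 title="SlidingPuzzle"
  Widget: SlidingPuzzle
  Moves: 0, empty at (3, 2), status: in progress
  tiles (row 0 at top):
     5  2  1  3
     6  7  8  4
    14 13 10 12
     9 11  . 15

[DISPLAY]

           ┠────────────────────────
           ┃          │Next:        
           ┃          │ ▒           
    ┏━━━━━━━━━━━━━━━━━━━━━━━━━━━━━━━
    ┃ SlidingPuzzle                 
    ┠───────────────────────────────
    ┃┌────┬────┬────┬────┐          
    ┃│  5 │  2 │  1 │  3 │          
    ┃├────┼────┼────┼────┤          
    ┃│  6 │  7 │  8 │  4 │          
    ┃├────┼────┼────┼────┤          
    ┃│ 14 │ 13 │ 10 │ 12 │          
    ┃├────┼────┼────┼────┤          
    ┃│  9 │ 11 │    │ 15 │          
    ┃└────┴────┴────┴────┘          
    ┃Moves: 0                       
    ┃                               
    ┃                               
    ┃                               
    ┃                               
    ┗━━━━━━━━━━━━━━━━━━━━━━━━━━━━━━━
                                    
                                    
                                    


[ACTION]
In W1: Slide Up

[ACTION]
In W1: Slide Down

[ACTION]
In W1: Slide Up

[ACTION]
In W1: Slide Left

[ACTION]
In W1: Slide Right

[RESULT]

           ┠────────────────────────
           ┃          │Next:        
           ┃          │ ▒           
    ┏━━━━━━━━━━━━━━━━━━━━━━━━━━━━━━━
    ┃ SlidingPuzzle                 
    ┠───────────────────────────────
    ┃┌────┬────┬────┬────┐          
    ┃│  5 │  2 │  1 │  3 │          
    ┃├────┼────┼────┼────┤          
    ┃│  6 │  7 │  8 │  4 │          
    ┃├────┼────┼────┼────┤          
    ┃│ 14 │ 13 │ 10 │ 12 │          
    ┃├────┼────┼────┼────┤          
    ┃│  9 │ 11 │    │ 15 │          
    ┃└────┴────┴────┴────┘          
    ┃Moves: 4                       
    ┃                               
    ┃                               
    ┃                               
    ┃                               
    ┗━━━━━━━━━━━━━━━━━━━━━━━━━━━━━━━
                                    
                                    
                                    


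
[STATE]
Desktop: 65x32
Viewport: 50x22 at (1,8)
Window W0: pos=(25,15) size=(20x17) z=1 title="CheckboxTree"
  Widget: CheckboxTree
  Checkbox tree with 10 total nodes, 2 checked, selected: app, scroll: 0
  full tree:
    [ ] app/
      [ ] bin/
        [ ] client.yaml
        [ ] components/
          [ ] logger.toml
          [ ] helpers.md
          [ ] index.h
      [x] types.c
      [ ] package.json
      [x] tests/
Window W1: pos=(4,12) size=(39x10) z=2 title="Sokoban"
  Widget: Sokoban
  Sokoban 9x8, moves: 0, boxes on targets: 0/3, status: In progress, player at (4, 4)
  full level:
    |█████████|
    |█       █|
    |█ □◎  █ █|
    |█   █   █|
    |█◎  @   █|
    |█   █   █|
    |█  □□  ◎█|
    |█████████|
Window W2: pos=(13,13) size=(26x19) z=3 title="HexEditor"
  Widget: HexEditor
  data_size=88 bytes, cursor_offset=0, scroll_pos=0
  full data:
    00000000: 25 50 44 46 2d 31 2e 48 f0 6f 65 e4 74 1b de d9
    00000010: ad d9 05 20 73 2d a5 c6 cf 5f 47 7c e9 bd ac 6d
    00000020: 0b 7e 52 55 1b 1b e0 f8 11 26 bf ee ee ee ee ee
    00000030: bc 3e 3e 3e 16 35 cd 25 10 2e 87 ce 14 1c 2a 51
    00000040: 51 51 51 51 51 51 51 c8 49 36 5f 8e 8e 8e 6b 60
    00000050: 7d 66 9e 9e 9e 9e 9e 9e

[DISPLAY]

                                                  
                                                  
                                                  
                                                  
   ┏━━━━━━━━━━━━━━━━━━━━━━━━━━━━━━━━━━━━━┓        
   ┃ Sokoban┏━━━━━━━━━━━━━━━━━━━━━━━━┓   ┃        
   ┠────────┃ HexEditor              ┃───┨        
   ┃████████┠────────────────────────┨   ┃━┓      
   ┃█       ┃00000000  25 50 44 46 2d┃   ┃ ┃      
   ┃█ □◎  █ ┃00000010  ad d9 05 20 73┃   ┃─┨      
   ┃█   █   ┃00000020  0b 7e 52 55 1b┃   ┃ ┃      
   ┃█◎  @   ┃00000030  bc 3e 3e 3e 16┃   ┃ ┃      
   ┃█   █   ┃00000040  51 51 51 51 51┃   ┃a┃      
   ┗━━━━━━━━┃00000050  7d 66 9e 9e 9e┃━━━┛t┃      
            ┃                        ┃gger.┃      
            ┃                        ┃lpers┃      
            ┃                        ┃dex.h┃      
            ┃                        ┃c    ┃      
            ┃                        ┃e.jso┃      
            ┃                        ┃     ┃      
            ┃                        ┃     ┃      
            ┃                        ┃     ┃      


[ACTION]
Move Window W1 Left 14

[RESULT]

                                                  
                                                  
                                                  
                                                  
━━━━━━━━━━━━━━━━━━━━━━━━━━━━━━━━━━━━━┓            
 Sokoban    ┏━━━━━━━━━━━━━━━━━━━━━━━━┓            
────────────┃ HexEditor              ┃            
█████████   ┠────────────────────────┨━━━━━┓      
█       █   ┃00000000  25 50 44 46 2d┃     ┃      
█ □◎  █ █   ┃00000010  ad d9 05 20 73┃─────┨      
█   █   █   ┃00000020  0b 7e 52 55 1b┃     ┃      
█◎  @   █   ┃00000030  bc 3e 3e 3e 16┃     ┃      
█   █   █   ┃00000040  51 51 51 51 51┃nt.ya┃      
━━━━━━━━━━━━┃00000050  7d 66 9e 9e 9e┃onent┃      
            ┃                        ┃gger.┃      
            ┃                        ┃lpers┃      
            ┃                        ┃dex.h┃      
            ┃                        ┃c    ┃      
            ┃                        ┃e.jso┃      
            ┃                        ┃     ┃      
            ┃                        ┃     ┃      
            ┃                        ┃     ┃      


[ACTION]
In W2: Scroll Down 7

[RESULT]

                                                  
                                                  
                                                  
                                                  
━━━━━━━━━━━━━━━━━━━━━━━━━━━━━━━━━━━━━┓            
 Sokoban    ┏━━━━━━━━━━━━━━━━━━━━━━━━┓            
────────────┃ HexEditor              ┃            
█████████   ┠────────────────────────┨━━━━━┓      
█       █   ┃00000050  7d 66 9e 9e 9e┃     ┃      
█ □◎  █ █   ┃                        ┃─────┨      
█   █   █   ┃                        ┃     ┃      
█◎  @   █   ┃                        ┃     ┃      
█   █   █   ┃                        ┃nt.ya┃      
━━━━━━━━━━━━┃                        ┃onent┃      
            ┃                        ┃gger.┃      
            ┃                        ┃lpers┃      
            ┃                        ┃dex.h┃      
            ┃                        ┃c    ┃      
            ┃                        ┃e.jso┃      
            ┃                        ┃     ┃      
            ┃                        ┃     ┃      
            ┃                        ┃     ┃      


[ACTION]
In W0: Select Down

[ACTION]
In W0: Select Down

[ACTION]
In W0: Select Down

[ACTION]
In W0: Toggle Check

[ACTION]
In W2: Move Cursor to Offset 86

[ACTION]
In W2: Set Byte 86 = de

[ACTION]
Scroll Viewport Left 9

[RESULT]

                                                  
                                                  
                                                  
                                                  
┏━━━━━━━━━━━━━━━━━━━━━━━━━━━━━━━━━━━━━┓           
┃ Sokoban    ┏━━━━━━━━━━━━━━━━━━━━━━━━┓           
┠────────────┃ HexEditor              ┃           
┃█████████   ┠────────────────────────┨━━━━━┓     
┃█       █   ┃00000050  7d 66 9e 9e 9e┃     ┃     
┃█ □◎  █ █   ┃                        ┃─────┨     
┃█   █   █   ┃                        ┃     ┃     
┃█◎  @   █   ┃                        ┃     ┃     
┃█   █   █   ┃                        ┃nt.ya┃     
┗━━━━━━━━━━━━┃                        ┃onent┃     
             ┃                        ┃gger.┃     
             ┃                        ┃lpers┃     
             ┃                        ┃dex.h┃     
             ┃                        ┃c    ┃     
             ┃                        ┃e.jso┃     
             ┃                        ┃     ┃     
             ┃                        ┃     ┃     
             ┃                        ┃     ┃     


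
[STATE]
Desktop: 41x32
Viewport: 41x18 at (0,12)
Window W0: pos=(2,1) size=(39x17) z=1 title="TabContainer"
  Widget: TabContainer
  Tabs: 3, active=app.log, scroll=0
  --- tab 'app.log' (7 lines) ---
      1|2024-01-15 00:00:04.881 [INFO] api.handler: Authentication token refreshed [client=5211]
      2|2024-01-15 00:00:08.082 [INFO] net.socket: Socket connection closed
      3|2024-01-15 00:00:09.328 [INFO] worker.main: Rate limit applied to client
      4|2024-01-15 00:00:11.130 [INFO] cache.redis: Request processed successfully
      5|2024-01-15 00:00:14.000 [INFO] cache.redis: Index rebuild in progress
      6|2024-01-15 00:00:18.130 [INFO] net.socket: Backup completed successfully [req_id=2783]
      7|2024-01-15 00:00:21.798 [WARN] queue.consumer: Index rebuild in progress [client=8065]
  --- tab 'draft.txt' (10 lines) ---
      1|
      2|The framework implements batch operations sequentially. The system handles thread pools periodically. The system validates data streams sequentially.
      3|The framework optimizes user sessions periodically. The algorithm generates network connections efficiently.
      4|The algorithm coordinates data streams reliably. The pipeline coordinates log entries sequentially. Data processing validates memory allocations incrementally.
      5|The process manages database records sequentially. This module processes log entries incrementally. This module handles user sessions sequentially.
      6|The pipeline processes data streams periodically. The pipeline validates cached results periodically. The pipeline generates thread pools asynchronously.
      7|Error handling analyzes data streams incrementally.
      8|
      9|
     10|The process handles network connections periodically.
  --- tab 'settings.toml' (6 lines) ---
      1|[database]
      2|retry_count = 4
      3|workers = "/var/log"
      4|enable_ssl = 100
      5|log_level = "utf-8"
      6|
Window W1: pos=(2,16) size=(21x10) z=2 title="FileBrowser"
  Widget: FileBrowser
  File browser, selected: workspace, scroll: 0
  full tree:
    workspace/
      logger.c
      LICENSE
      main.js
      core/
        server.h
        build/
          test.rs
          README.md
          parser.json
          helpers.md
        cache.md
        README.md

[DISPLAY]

  ┃2024-01-15 00:00:21.798 [WARN] queue.┃
  ┃                                     ┃
  ┃                                     ┃
  ┃                                     ┃
  ┏━━━━━━━━━━━━━━━━━━━┓                 ┃
  ┃ FileBrowser       ┃━━━━━━━━━━━━━━━━━┛
  ┠───────────────────┨                  
  ┃> [-] workspace/   ┃                  
  ┃    logger.c       ┃                  
  ┃    LICENSE        ┃                  
  ┃    main.js        ┃                  
  ┃    [+] core/      ┃                  
  ┃                   ┃                  
  ┗━━━━━━━━━━━━━━━━━━━┛                  
                                         
                                         
                                         
                                         


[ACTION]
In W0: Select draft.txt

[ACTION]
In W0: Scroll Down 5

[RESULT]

  ┃                                     ┃
  ┃                                     ┃
  ┃                                     ┃
  ┃                                     ┃
  ┏━━━━━━━━━━━━━━━━━━━┓                 ┃
  ┃ FileBrowser       ┃━━━━━━━━━━━━━━━━━┛
  ┠───────────────────┨                  
  ┃> [-] workspace/   ┃                  
  ┃    logger.c       ┃                  
  ┃    LICENSE        ┃                  
  ┃    main.js        ┃                  
  ┃    [+] core/      ┃                  
  ┃                   ┃                  
  ┗━━━━━━━━━━━━━━━━━━━┛                  
                                         
                                         
                                         
                                         


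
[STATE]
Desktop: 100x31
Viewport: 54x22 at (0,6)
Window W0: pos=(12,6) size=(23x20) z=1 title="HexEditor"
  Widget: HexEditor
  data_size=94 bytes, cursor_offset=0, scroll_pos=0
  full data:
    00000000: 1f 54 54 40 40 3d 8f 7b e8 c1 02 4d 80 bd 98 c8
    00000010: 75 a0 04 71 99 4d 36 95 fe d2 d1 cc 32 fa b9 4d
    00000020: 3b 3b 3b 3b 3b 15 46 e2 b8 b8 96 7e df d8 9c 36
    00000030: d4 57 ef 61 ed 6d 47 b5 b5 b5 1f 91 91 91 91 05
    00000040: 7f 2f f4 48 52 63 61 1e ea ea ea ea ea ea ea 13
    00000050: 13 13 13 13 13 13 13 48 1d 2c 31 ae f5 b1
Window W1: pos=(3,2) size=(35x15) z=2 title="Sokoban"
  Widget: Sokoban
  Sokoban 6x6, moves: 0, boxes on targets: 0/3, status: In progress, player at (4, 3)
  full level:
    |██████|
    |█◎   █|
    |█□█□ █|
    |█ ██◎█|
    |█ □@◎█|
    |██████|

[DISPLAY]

   ┃█◎   █                           ┃                
   ┃█□█□ █                           ┃                
   ┃█ ██◎█                           ┃                
   ┃█ □@◎█                           ┃                
   ┃██████                           ┃                
   ┃Moves: 0  0/3                    ┃                
   ┃                                 ┃                
   ┃                                 ┃                
   ┃                                 ┃                
   ┃                                 ┃                
   ┗━━━━━━━━━━━━━━━━━━━━━━━━━━━━━━━━━┛                
            ┃                     ┃                   
            ┃                     ┃                   
            ┃                     ┃                   
            ┃                     ┃                   
            ┃                     ┃                   
            ┃                     ┃                   
            ┃                     ┃                   
            ┃                     ┃                   
            ┗━━━━━━━━━━━━━━━━━━━━━┛                   
                                                      
                                                      


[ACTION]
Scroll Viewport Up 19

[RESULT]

                                                      
                                                      
   ┏━━━━━━━━━━━━━━━━━━━━━━━━━━━━━━━━━┓                
   ┃ Sokoban                         ┃                
   ┠─────────────────────────────────┨                
   ┃██████                           ┃                
   ┃█◎   █                           ┃                
   ┃█□█□ █                           ┃                
   ┃█ ██◎█                           ┃                
   ┃█ □@◎█                           ┃                
   ┃██████                           ┃                
   ┃Moves: 0  0/3                    ┃                
   ┃                                 ┃                
   ┃                                 ┃                
   ┃                                 ┃                
   ┃                                 ┃                
   ┗━━━━━━━━━━━━━━━━━━━━━━━━━━━━━━━━━┛                
            ┃                     ┃                   
            ┃                     ┃                   
            ┃                     ┃                   
            ┃                     ┃                   
            ┃                     ┃                   


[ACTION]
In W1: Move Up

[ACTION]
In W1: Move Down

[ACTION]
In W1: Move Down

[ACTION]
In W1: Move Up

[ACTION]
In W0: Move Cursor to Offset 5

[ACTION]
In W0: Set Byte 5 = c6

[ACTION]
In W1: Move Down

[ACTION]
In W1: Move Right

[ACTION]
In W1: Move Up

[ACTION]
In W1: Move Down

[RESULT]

                                                      
                                                      
   ┏━━━━━━━━━━━━━━━━━━━━━━━━━━━━━━━━━┓                
   ┃ Sokoban                         ┃                
   ┠─────────────────────────────────┨                
   ┃██████                           ┃                
   ┃█◎   █                           ┃                
   ┃█□█□ █                           ┃                
   ┃█ ██◎█                           ┃                
   ┃█ □ +█                           ┃                
   ┃██████                           ┃                
   ┃Moves: 3  0/3                    ┃                
   ┃                                 ┃                
   ┃                                 ┃                
   ┃                                 ┃                
   ┃                                 ┃                
   ┗━━━━━━━━━━━━━━━━━━━━━━━━━━━━━━━━━┛                
            ┃                     ┃                   
            ┃                     ┃                   
            ┃                     ┃                   
            ┃                     ┃                   
            ┃                     ┃                   


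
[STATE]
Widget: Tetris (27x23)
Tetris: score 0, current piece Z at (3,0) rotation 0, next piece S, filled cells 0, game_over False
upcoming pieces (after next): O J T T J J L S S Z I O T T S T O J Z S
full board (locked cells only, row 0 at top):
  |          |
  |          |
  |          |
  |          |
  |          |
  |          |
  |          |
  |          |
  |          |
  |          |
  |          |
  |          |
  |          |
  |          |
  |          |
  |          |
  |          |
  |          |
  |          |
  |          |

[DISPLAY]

   ▓▓     │Next:           
    ▓▓    │ ░░             
          │░░              
          │                
          │                
          │                
          │Score:          
          │0               
          │                
          │                
          │                
          │                
          │                
          │                
          │                
          │                
          │                
          │                
          │                
          │                
          │                
          │                
          │                


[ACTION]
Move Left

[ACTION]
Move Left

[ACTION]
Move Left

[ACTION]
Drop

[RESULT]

          │Next:           
▓▓        │ ░░             
 ▓▓       │░░              
          │                
          │                
          │                
          │Score:          
          │0               
          │                
          │                
          │                
          │                
          │                
          │                
          │                
          │                
          │                
          │                
          │                
          │                
          │                
          │                
          │                


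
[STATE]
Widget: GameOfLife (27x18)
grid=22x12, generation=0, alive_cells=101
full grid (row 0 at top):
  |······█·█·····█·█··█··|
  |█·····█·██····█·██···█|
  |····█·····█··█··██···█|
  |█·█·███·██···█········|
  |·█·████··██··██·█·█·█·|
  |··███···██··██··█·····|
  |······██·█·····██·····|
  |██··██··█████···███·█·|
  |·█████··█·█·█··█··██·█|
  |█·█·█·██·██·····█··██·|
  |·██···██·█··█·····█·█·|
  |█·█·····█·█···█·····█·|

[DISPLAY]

Gen: 0                     
······█·█·····█·█··█··     
█·····█·██····█·██···█     
····█·····█··█··██···█     
█·█·███·██···█········     
·█·████··██··██·█·█·█·     
··███···██··██··█·····     
······██·█·····██·····     
██··██··█████···███·█·     
·█████··█·█·█··█··██·█     
█·█·█·██·██·····█··██·     
·██···██·█··█·····█·█·     
█·█·····█·█···█·····█·     
                           
                           
                           
                           
                           


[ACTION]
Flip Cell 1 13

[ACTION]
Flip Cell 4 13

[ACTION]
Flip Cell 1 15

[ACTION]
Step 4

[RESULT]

Gen: 4                     
····██···█············     
··████········█··██···     
██·······█····█···██··     
···██···█·········█···     
█··██···········█·█···     
█·██·███···██··███····     
··██······██···█······     
·███······██··█·······     
··██····█··█··········     
·██·███·██·██·········     
··█······██·········██     
····██··············██     
                           
                           
                           
                           
                           


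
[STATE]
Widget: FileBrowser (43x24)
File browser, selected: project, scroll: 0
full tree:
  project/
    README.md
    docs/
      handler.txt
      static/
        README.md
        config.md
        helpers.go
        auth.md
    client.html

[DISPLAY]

> [-] project/                             
    README.md                              
    [+] docs/                              
    client.html                            
                                           
                                           
                                           
                                           
                                           
                                           
                                           
                                           
                                           
                                           
                                           
                                           
                                           
                                           
                                           
                                           
                                           
                                           
                                           
                                           


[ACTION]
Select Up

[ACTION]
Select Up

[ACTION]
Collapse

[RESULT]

> [+] project/                             
                                           
                                           
                                           
                                           
                                           
                                           
                                           
                                           
                                           
                                           
                                           
                                           
                                           
                                           
                                           
                                           
                                           
                                           
                                           
                                           
                                           
                                           
                                           


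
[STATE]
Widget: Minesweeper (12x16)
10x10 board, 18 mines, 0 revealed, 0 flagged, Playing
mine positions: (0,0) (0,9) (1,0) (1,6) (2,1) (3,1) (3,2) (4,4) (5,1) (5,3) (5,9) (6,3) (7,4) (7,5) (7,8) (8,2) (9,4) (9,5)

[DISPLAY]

■■■■■■■■■■  
■■■■■■■■■■  
■■■■■■■■■■  
■■■■■■■■■■  
■■■■■■■■■■  
■■■■■■■■■■  
■■■■■■■■■■  
■■■■■■■■■■  
■■■■■■■■■■  
■■■■■■■■■■  
            
            
            
            
            
            


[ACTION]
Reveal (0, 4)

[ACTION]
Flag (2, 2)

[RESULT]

■2   1■■■■  
■31  1■■■■  
■■31 1■■■■  
■■■211■■■■  
■■■■■■■■■■  
■■■■■■■■■■  
■■■■■■■■■■  
■■■■■■■■■■  
■■■■■■■■■■  
■■■■■■■■■■  
            
            
            
            
            
            


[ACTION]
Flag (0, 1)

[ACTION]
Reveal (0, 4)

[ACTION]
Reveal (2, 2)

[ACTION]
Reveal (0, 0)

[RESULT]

✹2   1■■■✹  
✹31  1✹■■■  
■✹31 1■■■■  
■✹✹211■■■■  
■■■■✹■■■■■  
■✹■✹■■■■■✹  
■■■✹■■■■■■  
■■■■✹✹■■✹■  
■■✹■■■■■■■  
■■■■✹✹■■■■  
            
            
            
            
            
            


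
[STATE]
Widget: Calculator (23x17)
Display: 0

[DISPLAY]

                      0
┌───┬───┬───┬───┐      
│ 7 │ 8 │ 9 │ ÷ │      
├───┼───┼───┼───┤      
│ 4 │ 5 │ 6 │ × │      
├───┼───┼───┼───┤      
│ 1 │ 2 │ 3 │ - │      
├───┼───┼───┼───┤      
│ 0 │ . │ = │ + │      
├───┼───┼───┼───┤      
│ C │ MC│ MR│ M+│      
└───┴───┴───┴───┘      
                       
                       
                       
                       
                       


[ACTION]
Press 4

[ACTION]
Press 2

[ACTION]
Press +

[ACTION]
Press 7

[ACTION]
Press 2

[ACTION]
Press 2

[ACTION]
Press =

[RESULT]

                    764
┌───┬───┬───┬───┐      
│ 7 │ 8 │ 9 │ ÷ │      
├───┼───┼───┼───┤      
│ 4 │ 5 │ 6 │ × │      
├───┼───┼───┼───┤      
│ 1 │ 2 │ 3 │ - │      
├───┼───┼───┼───┤      
│ 0 │ . │ = │ + │      
├───┼───┼───┼───┤      
│ C │ MC│ MR│ M+│      
└───┴───┴───┴───┘      
                       
                       
                       
                       
                       


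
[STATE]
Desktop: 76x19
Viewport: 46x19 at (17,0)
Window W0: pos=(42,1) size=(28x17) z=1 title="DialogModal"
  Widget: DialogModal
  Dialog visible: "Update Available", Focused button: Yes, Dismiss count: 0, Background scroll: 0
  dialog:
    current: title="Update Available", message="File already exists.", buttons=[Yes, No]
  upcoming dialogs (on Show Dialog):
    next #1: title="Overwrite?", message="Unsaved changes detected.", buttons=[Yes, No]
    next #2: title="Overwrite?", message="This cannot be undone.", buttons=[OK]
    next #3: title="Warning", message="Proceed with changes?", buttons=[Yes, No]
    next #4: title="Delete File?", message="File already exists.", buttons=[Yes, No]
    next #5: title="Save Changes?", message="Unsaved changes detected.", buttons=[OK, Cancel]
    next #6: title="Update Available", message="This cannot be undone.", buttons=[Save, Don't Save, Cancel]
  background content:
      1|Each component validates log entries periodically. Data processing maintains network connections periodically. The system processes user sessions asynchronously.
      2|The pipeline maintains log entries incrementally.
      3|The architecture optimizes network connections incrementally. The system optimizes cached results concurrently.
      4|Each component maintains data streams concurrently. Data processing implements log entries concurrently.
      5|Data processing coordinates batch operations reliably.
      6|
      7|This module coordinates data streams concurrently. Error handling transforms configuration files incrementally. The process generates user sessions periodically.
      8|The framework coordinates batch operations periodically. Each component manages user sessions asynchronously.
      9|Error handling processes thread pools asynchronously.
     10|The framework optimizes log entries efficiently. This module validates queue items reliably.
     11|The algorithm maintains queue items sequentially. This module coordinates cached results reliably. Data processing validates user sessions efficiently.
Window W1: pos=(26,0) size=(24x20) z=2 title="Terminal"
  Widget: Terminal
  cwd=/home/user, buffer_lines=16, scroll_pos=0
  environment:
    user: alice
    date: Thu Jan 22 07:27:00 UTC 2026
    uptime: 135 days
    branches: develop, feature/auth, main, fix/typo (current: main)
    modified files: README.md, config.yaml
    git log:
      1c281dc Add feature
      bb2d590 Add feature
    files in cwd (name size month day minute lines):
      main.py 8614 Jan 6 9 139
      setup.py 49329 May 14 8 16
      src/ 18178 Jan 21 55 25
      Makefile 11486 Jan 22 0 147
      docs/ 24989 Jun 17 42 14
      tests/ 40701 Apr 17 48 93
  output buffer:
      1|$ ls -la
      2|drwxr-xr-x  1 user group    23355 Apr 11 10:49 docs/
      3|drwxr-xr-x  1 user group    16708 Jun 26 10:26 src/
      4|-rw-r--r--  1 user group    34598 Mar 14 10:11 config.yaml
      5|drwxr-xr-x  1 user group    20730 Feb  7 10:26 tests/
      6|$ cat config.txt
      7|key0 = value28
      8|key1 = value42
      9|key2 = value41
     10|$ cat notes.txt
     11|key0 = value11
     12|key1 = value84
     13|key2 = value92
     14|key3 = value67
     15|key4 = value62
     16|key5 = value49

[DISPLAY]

         ┏━━━━━━━━━━━━━━━━━━━━━━┓             
         ┃ Terminal             ┃━━━━━━━━━━━━━
         ┠──────────────────────┨Modal        
         ┃$ ls -la              ┃─────────────
         ┃drwxr-xr-x  1 user gro┃mponent valid
         ┃drwxr-xr-x  1 user gro┃eline maintai
         ┃-rw-r--r--  1 user gro┃hitecture opt
         ┃drwxr-xr-x  1 user gro┃mponent maint
         ┃$ cat config.txt      ┃─────────────
         ┃key0 = value28        ┃date Availabl
         ┃key1 = value42        ┃ already exis
         ┃key2 = value41        ┃ [Yes]  No   
         ┃$ cat notes.txt       ┃─────────────
         ┃key0 = value11        ┃mework optimi
         ┃key1 = value84        ┃orithm mainta
         ┃key2 = value92        ┃             
         ┃key3 = value67        ┃             
         ┃key4 = value62        ┃━━━━━━━━━━━━━
         ┃key5 = value49        ┃             


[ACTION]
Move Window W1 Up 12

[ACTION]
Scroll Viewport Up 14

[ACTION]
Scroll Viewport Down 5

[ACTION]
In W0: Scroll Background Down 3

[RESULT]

         ┏━━━━━━━━━━━━━━━━━━━━━━┓             
         ┃ Terminal             ┃━━━━━━━━━━━━━
         ┠──────────────────────┨Modal        
         ┃$ ls -la              ┃─────────────
         ┃drwxr-xr-x  1 user gro┃mponent maint
         ┃drwxr-xr-x  1 user gro┃ocessing coor
         ┃-rw-r--r--  1 user gro┃             
         ┃drwxr-xr-x  1 user gro┃dule coordina
         ┃$ cat config.txt      ┃─────────────
         ┃key0 = value28        ┃date Availabl
         ┃key1 = value42        ┃ already exis
         ┃key2 = value41        ┃ [Yes]  No   
         ┃$ cat notes.txt       ┃─────────────
         ┃key0 = value11        ┃             
         ┃key1 = value84        ┃             
         ┃key2 = value92        ┃             
         ┃key3 = value67        ┃             
         ┃key4 = value62        ┃━━━━━━━━━━━━━
         ┃key5 = value49        ┃             
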